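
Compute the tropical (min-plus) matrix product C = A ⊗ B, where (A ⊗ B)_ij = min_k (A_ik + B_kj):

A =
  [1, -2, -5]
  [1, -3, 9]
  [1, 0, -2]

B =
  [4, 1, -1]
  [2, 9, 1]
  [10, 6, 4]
A ⊗ B =
  [0, 1, -1]
  [-1, 2, -2]
  [2, 2, 0]

Apply the min-plus product entry-by-entry:
  C[0][0] = min over k of (A[0][0] + B[0][0] = 1 + 4 = 5, A[0][1] + B[1][0] = -2 + 2 = 0, A[0][2] + B[2][0] = -5 + 10 = 5) = 0 (attained at k = 1)
  C[0][1] = min over k of (A[0][0] + B[0][1] = 1 + 1 = 2, A[0][1] + B[1][1] = -2 + 9 = 7, A[0][2] + B[2][1] = -5 + 6 = 1) = 1 (attained at k = 2)
  C[0][2] = min over k of (A[0][0] + B[0][2] = 1 + -1 = 0, A[0][1] + B[1][2] = -2 + 1 = -1, A[0][2] + B[2][2] = -5 + 4 = -1) = -1 (attained at k = 1)
  C[1][0] = min over k of (A[1][0] + B[0][0] = 1 + 4 = 5, A[1][1] + B[1][0] = -3 + 2 = -1, A[1][2] + B[2][0] = 9 + 10 = 19) = -1 (attained at k = 1)
  C[1][1] = min over k of (A[1][0] + B[0][1] = 1 + 1 = 2, A[1][1] + B[1][1] = -3 + 9 = 6, A[1][2] + B[2][1] = 9 + 6 = 15) = 2 (attained at k = 0)
  C[1][2] = min over k of (A[1][0] + B[0][2] = 1 + -1 = 0, A[1][1] + B[1][2] = -3 + 1 = -2, A[1][2] + B[2][2] = 9 + 4 = 13) = -2 (attained at k = 1)
  C[2][0] = min over k of (A[2][0] + B[0][0] = 1 + 4 = 5, A[2][1] + B[1][0] = 0 + 2 = 2, A[2][2] + B[2][0] = -2 + 10 = 8) = 2 (attained at k = 1)
  C[2][1] = min over k of (A[2][0] + B[0][1] = 1 + 1 = 2, A[2][1] + B[1][1] = 0 + 9 = 9, A[2][2] + B[2][1] = -2 + 6 = 4) = 2 (attained at k = 0)
  C[2][2] = min over k of (A[2][0] + B[0][2] = 1 + -1 = 0, A[2][1] + B[1][2] = 0 + 1 = 1, A[2][2] + B[2][2] = -2 + 4 = 2) = 0 (attained at k = 0)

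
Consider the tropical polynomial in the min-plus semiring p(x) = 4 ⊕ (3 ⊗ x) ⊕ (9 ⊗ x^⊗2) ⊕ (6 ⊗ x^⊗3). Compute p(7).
p(7) = 4

A tropical monomial a ⊗ x^⊗i evaluates to a + i · x. Evaluating each term at x = 7:
  Term 0 contributes 4 + 0 · 7 = 4
  Term 1 contributes 3 + 1 · 7 = 10
  Term 2 contributes 9 + 2 · 7 = 23
  Term 3 contributes 6 + 3 · 7 = 27
p(7) = ⊕ of these = min[4, 10, 23, 27] = 4.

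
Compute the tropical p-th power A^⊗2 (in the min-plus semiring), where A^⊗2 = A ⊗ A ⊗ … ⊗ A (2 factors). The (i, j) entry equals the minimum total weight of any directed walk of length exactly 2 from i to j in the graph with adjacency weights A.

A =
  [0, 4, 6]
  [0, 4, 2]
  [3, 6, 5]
A^⊗2 =
  [0, 4, 6]
  [0, 4, 6]
  [3, 7, 8]

Each entry (A^⊗2)_ij equals the minimum over all length-2 walks i = v_0 → v_1 → … → v_2 = j of Σ_t A[v_t][v_{t+1}]. For example, for (i, j) = (0, 2) we minimise over 3 possible intermediate vertex sequences; the minimum is 6, attained along the walk 0 → 0 → 2.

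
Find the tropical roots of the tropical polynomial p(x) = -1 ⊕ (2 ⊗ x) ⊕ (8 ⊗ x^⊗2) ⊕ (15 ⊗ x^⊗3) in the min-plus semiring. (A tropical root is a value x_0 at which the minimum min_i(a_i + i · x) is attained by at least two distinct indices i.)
Roots: {-7, -6, -3}

Each tropical root is a break point of the lower envelope of the lines y = a_i + i · x (there are 4 lines, with slopes 0, 1, ..., 3). Only the lines that attain the minimum somewhere contribute to roots; other lines are dominated. Here the surviving (envelope) indices are i = 3, i = 2, i = 1, i = 0.
Intersections between consecutive envelope lines give the roots: for adjacent envelope indices i < j the intersection is x = (a_i − a_j) / (j − i). Reading off the sorted break points: {-7, -6, -3}.
Verification: at each break x_0, at least two indices attain the minimum of min_i(a_i + i · x_0).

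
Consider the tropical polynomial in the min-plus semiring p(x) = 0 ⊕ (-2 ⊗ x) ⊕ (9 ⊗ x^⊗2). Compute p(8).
p(8) = 0

A tropical monomial a ⊗ x^⊗i evaluates to a + i · x. Evaluating each term at x = 8:
  Term 0 contributes 0 + 0 · 8 = 0
  Term 1 contributes -2 + 1 · 8 = 6
  Term 2 contributes 9 + 2 · 8 = 25
p(8) = ⊕ of these = min[0, 6, 25] = 0.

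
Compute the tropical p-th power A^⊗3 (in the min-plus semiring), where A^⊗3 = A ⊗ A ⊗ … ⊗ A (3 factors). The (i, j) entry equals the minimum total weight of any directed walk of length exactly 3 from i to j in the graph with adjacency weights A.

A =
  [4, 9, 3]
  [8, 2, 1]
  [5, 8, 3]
A^⊗3 =
  [11, 13, 9]
  [8, 6, 5]
  [11, 12, 9]

Each entry (A^⊗3)_ij equals the minimum over all length-3 walks i = v_0 → v_1 → … → v_3 = j of Σ_t A[v_t][v_{t+1}]. For example, for (i, j) = (0, 2) we minimise over 9 possible intermediate vertex sequences; the minimum is 9, attained along the walk 0 → 2 → 2 → 2.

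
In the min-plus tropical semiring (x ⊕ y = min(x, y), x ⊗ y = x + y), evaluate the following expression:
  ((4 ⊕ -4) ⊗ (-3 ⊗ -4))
((4 ⊕ -4) ⊗ (-3 ⊗ -4)) = -11

Expand innermost to outermost. Recall ⊕ takes the minimum of its arguments and ⊗ takes their sum. Working out the expression ((4 ⊕ -4) ⊗ (-3 ⊗ -4)) gives -11.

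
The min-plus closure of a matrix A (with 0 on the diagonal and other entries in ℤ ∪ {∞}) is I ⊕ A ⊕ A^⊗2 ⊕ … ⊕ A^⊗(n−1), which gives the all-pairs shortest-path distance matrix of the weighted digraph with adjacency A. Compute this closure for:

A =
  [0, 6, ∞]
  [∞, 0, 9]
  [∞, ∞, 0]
Closure =
  [0, 6, 15]
  [∞, 0, 9]
  [∞, ∞, 0]

This is the Floyd-Warshall all-pairs shortest-path computation. For each intermediate vertex k = 0, 1, …, 2, update dist[i][j] ← min(dist[i][j], dist[i][k] + dist[k][j]). The final matrix gives, for each (i, j), the minimum total weight of any directed path from i to j (possibly empty when i = j).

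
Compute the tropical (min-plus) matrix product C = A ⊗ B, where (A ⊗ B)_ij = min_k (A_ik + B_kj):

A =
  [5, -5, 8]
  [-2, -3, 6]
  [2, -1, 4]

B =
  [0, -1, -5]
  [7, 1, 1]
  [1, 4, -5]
A ⊗ B =
  [2, -4, -4]
  [-2, -3, -7]
  [2, 0, -3]

Apply the min-plus product entry-by-entry:
  C[0][0] = min over k of (A[0][0] + B[0][0] = 5 + 0 = 5, A[0][1] + B[1][0] = -5 + 7 = 2, A[0][2] + B[2][0] = 8 + 1 = 9) = 2 (attained at k = 1)
  C[0][1] = min over k of (A[0][0] + B[0][1] = 5 + -1 = 4, A[0][1] + B[1][1] = -5 + 1 = -4, A[0][2] + B[2][1] = 8 + 4 = 12) = -4 (attained at k = 1)
  C[0][2] = min over k of (A[0][0] + B[0][2] = 5 + -5 = 0, A[0][1] + B[1][2] = -5 + 1 = -4, A[0][2] + B[2][2] = 8 + -5 = 3) = -4 (attained at k = 1)
  C[1][0] = min over k of (A[1][0] + B[0][0] = -2 + 0 = -2, A[1][1] + B[1][0] = -3 + 7 = 4, A[1][2] + B[2][0] = 6 + 1 = 7) = -2 (attained at k = 0)
  C[1][1] = min over k of (A[1][0] + B[0][1] = -2 + -1 = -3, A[1][1] + B[1][1] = -3 + 1 = -2, A[1][2] + B[2][1] = 6 + 4 = 10) = -3 (attained at k = 0)
  C[1][2] = min over k of (A[1][0] + B[0][2] = -2 + -5 = -7, A[1][1] + B[1][2] = -3 + 1 = -2, A[1][2] + B[2][2] = 6 + -5 = 1) = -7 (attained at k = 0)
  C[2][0] = min over k of (A[2][0] + B[0][0] = 2 + 0 = 2, A[2][1] + B[1][0] = -1 + 7 = 6, A[2][2] + B[2][0] = 4 + 1 = 5) = 2 (attained at k = 0)
  C[2][1] = min over k of (A[2][0] + B[0][1] = 2 + -1 = 1, A[2][1] + B[1][1] = -1 + 1 = 0, A[2][2] + B[2][1] = 4 + 4 = 8) = 0 (attained at k = 1)
  C[2][2] = min over k of (A[2][0] + B[0][2] = 2 + -5 = -3, A[2][1] + B[1][2] = -1 + 1 = 0, A[2][2] + B[2][2] = 4 + -5 = -1) = -3 (attained at k = 0)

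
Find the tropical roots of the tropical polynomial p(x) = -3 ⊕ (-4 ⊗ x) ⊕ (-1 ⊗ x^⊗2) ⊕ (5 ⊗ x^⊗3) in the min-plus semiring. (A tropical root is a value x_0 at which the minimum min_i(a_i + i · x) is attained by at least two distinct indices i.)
Roots: {-6, -3, 1}

Each tropical root is a break point of the lower envelope of the lines y = a_i + i · x (there are 4 lines, with slopes 0, 1, ..., 3). Only the lines that attain the minimum somewhere contribute to roots; other lines are dominated. Here the surviving (envelope) indices are i = 3, i = 2, i = 1, i = 0.
Intersections between consecutive envelope lines give the roots: for adjacent envelope indices i < j the intersection is x = (a_i − a_j) / (j − i). Reading off the sorted break points: {-6, -3, 1}.
Verification: at each break x_0, at least two indices attain the minimum of min_i(a_i + i · x_0).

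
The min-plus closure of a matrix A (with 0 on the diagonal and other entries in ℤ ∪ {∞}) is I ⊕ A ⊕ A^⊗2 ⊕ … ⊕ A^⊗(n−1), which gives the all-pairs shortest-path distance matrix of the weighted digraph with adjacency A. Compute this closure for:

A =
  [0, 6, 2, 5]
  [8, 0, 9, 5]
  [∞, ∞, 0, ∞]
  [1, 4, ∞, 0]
Closure =
  [0, 6, 2, 5]
  [6, 0, 8, 5]
  [∞, ∞, 0, ∞]
  [1, 4, 3, 0]

This is the Floyd-Warshall all-pairs shortest-path computation. For each intermediate vertex k = 0, 1, …, 3, update dist[i][j] ← min(dist[i][j], dist[i][k] + dist[k][j]). The final matrix gives, for each (i, j), the minimum total weight of any directed path from i to j (possibly empty when i = j).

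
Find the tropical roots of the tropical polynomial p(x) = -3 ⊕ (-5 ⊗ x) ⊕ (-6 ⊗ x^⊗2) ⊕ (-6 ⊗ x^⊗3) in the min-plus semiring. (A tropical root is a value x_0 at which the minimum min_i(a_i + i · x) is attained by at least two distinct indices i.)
Roots: {0, 1, 2}

Each tropical root is a break point of the lower envelope of the lines y = a_i + i · x (there are 4 lines, with slopes 0, 1, ..., 3). Only the lines that attain the minimum somewhere contribute to roots; other lines are dominated. Here the surviving (envelope) indices are i = 3, i = 2, i = 1, i = 0.
Intersections between consecutive envelope lines give the roots: for adjacent envelope indices i < j the intersection is x = (a_i − a_j) / (j − i). Reading off the sorted break points: {0, 1, 2}.
Verification: at each break x_0, at least two indices attain the minimum of min_i(a_i + i · x_0).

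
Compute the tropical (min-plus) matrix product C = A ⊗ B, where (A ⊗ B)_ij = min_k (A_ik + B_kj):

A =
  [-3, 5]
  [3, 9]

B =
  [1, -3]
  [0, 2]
A ⊗ B =
  [-2, -6]
  [4, 0]

Apply the min-plus product entry-by-entry:
  C[0][0] = min over k of (A[0][0] + B[0][0] = -3 + 1 = -2, A[0][1] + B[1][0] = 5 + 0 = 5) = -2 (attained at k = 0)
  C[0][1] = min over k of (A[0][0] + B[0][1] = -3 + -3 = -6, A[0][1] + B[1][1] = 5 + 2 = 7) = -6 (attained at k = 0)
  C[1][0] = min over k of (A[1][0] + B[0][0] = 3 + 1 = 4, A[1][1] + B[1][0] = 9 + 0 = 9) = 4 (attained at k = 0)
  C[1][1] = min over k of (A[1][0] + B[0][1] = 3 + -3 = 0, A[1][1] + B[1][1] = 9 + 2 = 11) = 0 (attained at k = 0)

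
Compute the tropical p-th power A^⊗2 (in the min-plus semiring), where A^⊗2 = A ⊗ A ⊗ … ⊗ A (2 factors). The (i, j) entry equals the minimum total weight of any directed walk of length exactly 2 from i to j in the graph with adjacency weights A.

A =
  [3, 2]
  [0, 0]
A^⊗2 =
  [2, 2]
  [0, 0]

Each entry (A^⊗2)_ij equals the minimum over all length-2 walks i = v_0 → v_1 → … → v_2 = j of Σ_t A[v_t][v_{t+1}]. For example, for (i, j) = (0, 1) we minimise over 2 possible intermediate vertex sequences; the minimum is 2, attained along the walk 0 → 1 → 1.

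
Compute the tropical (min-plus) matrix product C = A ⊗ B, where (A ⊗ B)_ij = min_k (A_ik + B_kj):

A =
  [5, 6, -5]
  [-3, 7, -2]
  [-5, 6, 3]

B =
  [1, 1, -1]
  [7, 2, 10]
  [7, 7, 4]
A ⊗ B =
  [2, 2, -1]
  [-2, -2, -4]
  [-4, -4, -6]

Apply the min-plus product entry-by-entry:
  C[0][0] = min over k of (A[0][0] + B[0][0] = 5 + 1 = 6, A[0][1] + B[1][0] = 6 + 7 = 13, A[0][2] + B[2][0] = -5 + 7 = 2) = 2 (attained at k = 2)
  C[0][1] = min over k of (A[0][0] + B[0][1] = 5 + 1 = 6, A[0][1] + B[1][1] = 6 + 2 = 8, A[0][2] + B[2][1] = -5 + 7 = 2) = 2 (attained at k = 2)
  C[0][2] = min over k of (A[0][0] + B[0][2] = 5 + -1 = 4, A[0][1] + B[1][2] = 6 + 10 = 16, A[0][2] + B[2][2] = -5 + 4 = -1) = -1 (attained at k = 2)
  C[1][0] = min over k of (A[1][0] + B[0][0] = -3 + 1 = -2, A[1][1] + B[1][0] = 7 + 7 = 14, A[1][2] + B[2][0] = -2 + 7 = 5) = -2 (attained at k = 0)
  C[1][1] = min over k of (A[1][0] + B[0][1] = -3 + 1 = -2, A[1][1] + B[1][1] = 7 + 2 = 9, A[1][2] + B[2][1] = -2 + 7 = 5) = -2 (attained at k = 0)
  C[1][2] = min over k of (A[1][0] + B[0][2] = -3 + -1 = -4, A[1][1] + B[1][2] = 7 + 10 = 17, A[1][2] + B[2][2] = -2 + 4 = 2) = -4 (attained at k = 0)
  C[2][0] = min over k of (A[2][0] + B[0][0] = -5 + 1 = -4, A[2][1] + B[1][0] = 6 + 7 = 13, A[2][2] + B[2][0] = 3 + 7 = 10) = -4 (attained at k = 0)
  C[2][1] = min over k of (A[2][0] + B[0][1] = -5 + 1 = -4, A[2][1] + B[1][1] = 6 + 2 = 8, A[2][2] + B[2][1] = 3 + 7 = 10) = -4 (attained at k = 0)
  C[2][2] = min over k of (A[2][0] + B[0][2] = -5 + -1 = -6, A[2][1] + B[1][2] = 6 + 10 = 16, A[2][2] + B[2][2] = 3 + 4 = 7) = -6 (attained at k = 0)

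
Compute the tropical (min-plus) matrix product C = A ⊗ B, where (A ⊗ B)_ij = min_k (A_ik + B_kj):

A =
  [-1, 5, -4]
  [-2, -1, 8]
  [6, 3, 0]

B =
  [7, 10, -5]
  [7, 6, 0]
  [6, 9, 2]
A ⊗ B =
  [2, 5, -6]
  [5, 5, -7]
  [6, 9, 1]

Apply the min-plus product entry-by-entry:
  C[0][0] = min over k of (A[0][0] + B[0][0] = -1 + 7 = 6, A[0][1] + B[1][0] = 5 + 7 = 12, A[0][2] + B[2][0] = -4 + 6 = 2) = 2 (attained at k = 2)
  C[0][1] = min over k of (A[0][0] + B[0][1] = -1 + 10 = 9, A[0][1] + B[1][1] = 5 + 6 = 11, A[0][2] + B[2][1] = -4 + 9 = 5) = 5 (attained at k = 2)
  C[0][2] = min over k of (A[0][0] + B[0][2] = -1 + -5 = -6, A[0][1] + B[1][2] = 5 + 0 = 5, A[0][2] + B[2][2] = -4 + 2 = -2) = -6 (attained at k = 0)
  C[1][0] = min over k of (A[1][0] + B[0][0] = -2 + 7 = 5, A[1][1] + B[1][0] = -1 + 7 = 6, A[1][2] + B[2][0] = 8 + 6 = 14) = 5 (attained at k = 0)
  C[1][1] = min over k of (A[1][0] + B[0][1] = -2 + 10 = 8, A[1][1] + B[1][1] = -1 + 6 = 5, A[1][2] + B[2][1] = 8 + 9 = 17) = 5 (attained at k = 1)
  C[1][2] = min over k of (A[1][0] + B[0][2] = -2 + -5 = -7, A[1][1] + B[1][2] = -1 + 0 = -1, A[1][2] + B[2][2] = 8 + 2 = 10) = -7 (attained at k = 0)
  C[2][0] = min over k of (A[2][0] + B[0][0] = 6 + 7 = 13, A[2][1] + B[1][0] = 3 + 7 = 10, A[2][2] + B[2][0] = 0 + 6 = 6) = 6 (attained at k = 2)
  C[2][1] = min over k of (A[2][0] + B[0][1] = 6 + 10 = 16, A[2][1] + B[1][1] = 3 + 6 = 9, A[2][2] + B[2][1] = 0 + 9 = 9) = 9 (attained at k = 1)
  C[2][2] = min over k of (A[2][0] + B[0][2] = 6 + -5 = 1, A[2][1] + B[1][2] = 3 + 0 = 3, A[2][2] + B[2][2] = 0 + 2 = 2) = 1 (attained at k = 0)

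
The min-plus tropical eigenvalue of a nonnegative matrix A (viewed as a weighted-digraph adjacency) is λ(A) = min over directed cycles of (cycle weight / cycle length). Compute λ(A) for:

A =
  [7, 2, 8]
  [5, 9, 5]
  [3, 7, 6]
λ(A) = 10/3

Enumerate directed cycles and compute their means (weight / length). Sample:
  cycle 0 → 0: weight = 7, length = 1, mean = 7/1 ≈ 7.000
  cycle 1 → 1: weight = 9, length = 1, mean = 9/1 ≈ 9.000
  cycle 2 → 2: weight = 6, length = 1, mean = 6/1 ≈ 6.000
  cycle 0 → 1 → 0: weight = 7, length = 2, mean = 7/2 ≈ 3.500
  cycle 0 → 2 → 0: weight = 11, length = 2, mean = 11/2 ≈ 5.500
  cycle 1 → 0 → 1: weight = 7, length = 2, mean = 7/2 ≈ 3.500
Minimum mean = 3.333, attained e.g. along the cycle 0 → 1 → 2 → 0 with weight 10 and length 3. So λ(A) = 10/3 = 10/3.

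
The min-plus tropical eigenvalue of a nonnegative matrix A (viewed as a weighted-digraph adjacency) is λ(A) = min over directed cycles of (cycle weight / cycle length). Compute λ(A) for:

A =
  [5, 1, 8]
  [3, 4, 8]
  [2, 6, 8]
λ(A) = 2

Enumerate directed cycles and compute their means (weight / length). Sample:
  cycle 0 → 0: weight = 5, length = 1, mean = 5/1 ≈ 5.000
  cycle 1 → 1: weight = 4, length = 1, mean = 4/1 ≈ 4.000
  cycle 2 → 2: weight = 8, length = 1, mean = 8/1 ≈ 8.000
  cycle 0 → 1 → 0: weight = 4, length = 2, mean = 4/2 ≈ 2.000
  cycle 0 → 2 → 0: weight = 10, length = 2, mean = 10/2 ≈ 5.000
  cycle 1 → 0 → 1: weight = 4, length = 2, mean = 4/2 ≈ 2.000
Minimum mean = 2.000, attained e.g. along the cycle 0 → 1 → 0 with weight 4 and length 2. So λ(A) = 4/2 = 2.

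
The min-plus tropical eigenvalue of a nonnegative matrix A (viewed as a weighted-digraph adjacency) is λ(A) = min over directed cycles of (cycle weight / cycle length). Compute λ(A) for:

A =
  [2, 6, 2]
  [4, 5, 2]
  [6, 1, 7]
λ(A) = 3/2

Enumerate directed cycles and compute their means (weight / length). Sample:
  cycle 0 → 0: weight = 2, length = 1, mean = 2/1 ≈ 2.000
  cycle 1 → 1: weight = 5, length = 1, mean = 5/1 ≈ 5.000
  cycle 2 → 2: weight = 7, length = 1, mean = 7/1 ≈ 7.000
  cycle 0 → 1 → 0: weight = 10, length = 2, mean = 10/2 ≈ 5.000
  cycle 0 → 2 → 0: weight = 8, length = 2, mean = 8/2 ≈ 4.000
  cycle 1 → 0 → 1: weight = 10, length = 2, mean = 10/2 ≈ 5.000
Minimum mean = 1.500, attained e.g. along the cycle 1 → 2 → 1 with weight 3 and length 2. So λ(A) = 3/2 = 3/2.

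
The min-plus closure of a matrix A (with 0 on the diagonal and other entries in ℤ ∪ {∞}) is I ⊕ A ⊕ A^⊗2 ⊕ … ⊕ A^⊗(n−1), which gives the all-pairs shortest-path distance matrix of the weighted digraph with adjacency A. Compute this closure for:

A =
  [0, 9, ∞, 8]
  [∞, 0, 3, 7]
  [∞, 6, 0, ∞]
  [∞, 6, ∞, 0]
Closure =
  [0, 9, 12, 8]
  [∞, 0, 3, 7]
  [∞, 6, 0, 13]
  [∞, 6, 9, 0]

This is the Floyd-Warshall all-pairs shortest-path computation. For each intermediate vertex k = 0, 1, …, 3, update dist[i][j] ← min(dist[i][j], dist[i][k] + dist[k][j]). The final matrix gives, for each (i, j), the minimum total weight of any directed path from i to j (possibly empty when i = j).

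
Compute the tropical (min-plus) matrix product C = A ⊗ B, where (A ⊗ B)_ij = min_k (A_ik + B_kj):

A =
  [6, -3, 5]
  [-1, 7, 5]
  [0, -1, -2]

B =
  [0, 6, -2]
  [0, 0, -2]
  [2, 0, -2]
A ⊗ B =
  [-3, -3, -5]
  [-1, 5, -3]
  [-1, -2, -4]

Apply the min-plus product entry-by-entry:
  C[0][0] = min over k of (A[0][0] + B[0][0] = 6 + 0 = 6, A[0][1] + B[1][0] = -3 + 0 = -3, A[0][2] + B[2][0] = 5 + 2 = 7) = -3 (attained at k = 1)
  C[0][1] = min over k of (A[0][0] + B[0][1] = 6 + 6 = 12, A[0][1] + B[1][1] = -3 + 0 = -3, A[0][2] + B[2][1] = 5 + 0 = 5) = -3 (attained at k = 1)
  C[0][2] = min over k of (A[0][0] + B[0][2] = 6 + -2 = 4, A[0][1] + B[1][2] = -3 + -2 = -5, A[0][2] + B[2][2] = 5 + -2 = 3) = -5 (attained at k = 1)
  C[1][0] = min over k of (A[1][0] + B[0][0] = -1 + 0 = -1, A[1][1] + B[1][0] = 7 + 0 = 7, A[1][2] + B[2][0] = 5 + 2 = 7) = -1 (attained at k = 0)
  C[1][1] = min over k of (A[1][0] + B[0][1] = -1 + 6 = 5, A[1][1] + B[1][1] = 7 + 0 = 7, A[1][2] + B[2][1] = 5 + 0 = 5) = 5 (attained at k = 0)
  C[1][2] = min over k of (A[1][0] + B[0][2] = -1 + -2 = -3, A[1][1] + B[1][2] = 7 + -2 = 5, A[1][2] + B[2][2] = 5 + -2 = 3) = -3 (attained at k = 0)
  C[2][0] = min over k of (A[2][0] + B[0][0] = 0 + 0 = 0, A[2][1] + B[1][0] = -1 + 0 = -1, A[2][2] + B[2][0] = -2 + 2 = 0) = -1 (attained at k = 1)
  C[2][1] = min over k of (A[2][0] + B[0][1] = 0 + 6 = 6, A[2][1] + B[1][1] = -1 + 0 = -1, A[2][2] + B[2][1] = -2 + 0 = -2) = -2 (attained at k = 2)
  C[2][2] = min over k of (A[2][0] + B[0][2] = 0 + -2 = -2, A[2][1] + B[1][2] = -1 + -2 = -3, A[2][2] + B[2][2] = -2 + -2 = -4) = -4 (attained at k = 2)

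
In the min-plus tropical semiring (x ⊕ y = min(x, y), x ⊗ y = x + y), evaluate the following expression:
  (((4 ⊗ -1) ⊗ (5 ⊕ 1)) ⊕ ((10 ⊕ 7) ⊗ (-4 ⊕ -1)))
(((4 ⊗ -1) ⊗ (5 ⊕ 1)) ⊕ ((10 ⊕ 7) ⊗ (-4 ⊕ -1))) = 3

Expand innermost to outermost. Recall ⊕ takes the minimum of its arguments and ⊗ takes their sum. Working out the expression (((4 ⊗ -1) ⊗ (5 ⊕ 1)) ⊕ ((10 ⊕ 7) ⊗ (-4 ⊕ -1))) gives 3.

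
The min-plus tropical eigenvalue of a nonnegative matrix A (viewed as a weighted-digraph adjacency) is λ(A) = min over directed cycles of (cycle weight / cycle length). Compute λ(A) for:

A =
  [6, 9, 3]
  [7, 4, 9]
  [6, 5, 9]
λ(A) = 4

Enumerate directed cycles and compute their means (weight / length). Sample:
  cycle 0 → 0: weight = 6, length = 1, mean = 6/1 ≈ 6.000
  cycle 1 → 1: weight = 4, length = 1, mean = 4/1 ≈ 4.000
  cycle 2 → 2: weight = 9, length = 1, mean = 9/1 ≈ 9.000
  cycle 0 → 1 → 0: weight = 16, length = 2, mean = 16/2 ≈ 8.000
  cycle 0 → 2 → 0: weight = 9, length = 2, mean = 9/2 ≈ 4.500
  cycle 1 → 0 → 1: weight = 16, length = 2, mean = 16/2 ≈ 8.000
Minimum mean = 4.000, attained e.g. along the cycle 1 → 1 with weight 4 and length 1. So λ(A) = 4/1 = 4.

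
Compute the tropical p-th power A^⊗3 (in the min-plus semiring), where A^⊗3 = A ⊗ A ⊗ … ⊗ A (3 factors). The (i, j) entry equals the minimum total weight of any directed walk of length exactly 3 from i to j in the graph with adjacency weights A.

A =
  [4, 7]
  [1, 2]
A^⊗3 =
  [10, 11]
  [5, 6]

Each entry (A^⊗3)_ij equals the minimum over all length-3 walks i = v_0 → v_1 → … → v_3 = j of Σ_t A[v_t][v_{t+1}]. For example, for (i, j) = (0, 1) we minimise over 4 possible intermediate vertex sequences; the minimum is 11, attained along the walk 0 → 1 → 1 → 1.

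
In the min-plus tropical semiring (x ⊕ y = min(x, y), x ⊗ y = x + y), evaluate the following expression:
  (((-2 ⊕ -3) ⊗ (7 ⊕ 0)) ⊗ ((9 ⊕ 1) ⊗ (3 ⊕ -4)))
(((-2 ⊕ -3) ⊗ (7 ⊕ 0)) ⊗ ((9 ⊕ 1) ⊗ (3 ⊕ -4))) = -6

Expand innermost to outermost. Recall ⊕ takes the minimum of its arguments and ⊗ takes their sum. Working out the expression (((-2 ⊕ -3) ⊗ (7 ⊕ 0)) ⊗ ((9 ⊕ 1) ⊗ (3 ⊕ -4))) gives -6.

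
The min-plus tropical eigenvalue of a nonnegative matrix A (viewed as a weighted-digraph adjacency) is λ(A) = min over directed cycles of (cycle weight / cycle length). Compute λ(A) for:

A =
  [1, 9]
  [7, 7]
λ(A) = 1

Enumerate directed cycles and compute their means (weight / length). Sample:
  cycle 0 → 0: weight = 1, length = 1, mean = 1/1 ≈ 1.000
  cycle 1 → 1: weight = 7, length = 1, mean = 7/1 ≈ 7.000
  cycle 0 → 1 → 0: weight = 16, length = 2, mean = 16/2 ≈ 8.000
  cycle 1 → 0 → 1: weight = 16, length = 2, mean = 16/2 ≈ 8.000
Minimum mean = 1.000, attained e.g. along the cycle 0 → 0 with weight 1 and length 1. So λ(A) = 1/1 = 1.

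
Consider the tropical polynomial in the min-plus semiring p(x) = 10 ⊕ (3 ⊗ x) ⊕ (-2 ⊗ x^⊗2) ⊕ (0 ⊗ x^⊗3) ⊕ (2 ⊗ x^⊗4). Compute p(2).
p(2) = 2

A tropical monomial a ⊗ x^⊗i evaluates to a + i · x. Evaluating each term at x = 2:
  Term 0 contributes 10 + 0 · 2 = 10
  Term 1 contributes 3 + 1 · 2 = 5
  Term 2 contributes -2 + 2 · 2 = 2
  Term 3 contributes 0 + 3 · 2 = 6
  Term 4 contributes 2 + 4 · 2 = 10
p(2) = ⊕ of these = min[10, 5, 2, 6, 10] = 2.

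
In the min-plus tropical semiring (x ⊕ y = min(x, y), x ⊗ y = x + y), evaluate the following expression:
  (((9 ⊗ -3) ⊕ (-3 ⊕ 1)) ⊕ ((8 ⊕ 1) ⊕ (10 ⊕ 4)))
(((9 ⊗ -3) ⊕ (-3 ⊕ 1)) ⊕ ((8 ⊕ 1) ⊕ (10 ⊕ 4))) = -3

Expand innermost to outermost. Recall ⊕ takes the minimum of its arguments and ⊗ takes their sum. Working out the expression (((9 ⊗ -3) ⊕ (-3 ⊕ 1)) ⊕ ((8 ⊕ 1) ⊕ (10 ⊕ 4))) gives -3.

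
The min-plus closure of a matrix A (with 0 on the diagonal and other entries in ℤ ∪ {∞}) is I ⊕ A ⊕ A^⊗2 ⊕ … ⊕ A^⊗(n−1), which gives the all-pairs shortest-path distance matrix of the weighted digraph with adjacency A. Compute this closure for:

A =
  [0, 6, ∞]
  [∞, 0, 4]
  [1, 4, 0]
Closure =
  [0, 6, 10]
  [5, 0, 4]
  [1, 4, 0]

This is the Floyd-Warshall all-pairs shortest-path computation. For each intermediate vertex k = 0, 1, …, 2, update dist[i][j] ← min(dist[i][j], dist[i][k] + dist[k][j]). The final matrix gives, for each (i, j), the minimum total weight of any directed path from i to j (possibly empty when i = j).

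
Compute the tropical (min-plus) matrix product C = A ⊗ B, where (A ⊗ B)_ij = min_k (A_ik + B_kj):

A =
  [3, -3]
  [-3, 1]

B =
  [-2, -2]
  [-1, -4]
A ⊗ B =
  [-4, -7]
  [-5, -5]

Apply the min-plus product entry-by-entry:
  C[0][0] = min over k of (A[0][0] + B[0][0] = 3 + -2 = 1, A[0][1] + B[1][0] = -3 + -1 = -4) = -4 (attained at k = 1)
  C[0][1] = min over k of (A[0][0] + B[0][1] = 3 + -2 = 1, A[0][1] + B[1][1] = -3 + -4 = -7) = -7 (attained at k = 1)
  C[1][0] = min over k of (A[1][0] + B[0][0] = -3 + -2 = -5, A[1][1] + B[1][0] = 1 + -1 = 0) = -5 (attained at k = 0)
  C[1][1] = min over k of (A[1][0] + B[0][1] = -3 + -2 = -5, A[1][1] + B[1][1] = 1 + -4 = -3) = -5 (attained at k = 0)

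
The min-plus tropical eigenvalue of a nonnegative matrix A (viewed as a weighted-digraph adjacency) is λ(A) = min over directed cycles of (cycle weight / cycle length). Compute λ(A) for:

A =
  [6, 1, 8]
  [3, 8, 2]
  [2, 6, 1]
λ(A) = 1

Enumerate directed cycles and compute their means (weight / length). Sample:
  cycle 0 → 0: weight = 6, length = 1, mean = 6/1 ≈ 6.000
  cycle 1 → 1: weight = 8, length = 1, mean = 8/1 ≈ 8.000
  cycle 2 → 2: weight = 1, length = 1, mean = 1/1 ≈ 1.000
  cycle 0 → 1 → 0: weight = 4, length = 2, mean = 4/2 ≈ 2.000
  cycle 0 → 2 → 0: weight = 10, length = 2, mean = 10/2 ≈ 5.000
  cycle 1 → 0 → 1: weight = 4, length = 2, mean = 4/2 ≈ 2.000
Minimum mean = 1.000, attained e.g. along the cycle 2 → 2 with weight 1 and length 1. So λ(A) = 1/1 = 1.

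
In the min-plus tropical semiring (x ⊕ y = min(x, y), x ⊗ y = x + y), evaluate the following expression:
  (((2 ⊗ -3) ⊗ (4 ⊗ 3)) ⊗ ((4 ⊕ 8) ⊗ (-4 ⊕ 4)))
(((2 ⊗ -3) ⊗ (4 ⊗ 3)) ⊗ ((4 ⊕ 8) ⊗ (-4 ⊕ 4))) = 6

Expand innermost to outermost. Recall ⊕ takes the minimum of its arguments and ⊗ takes their sum. Working out the expression (((2 ⊗ -3) ⊗ (4 ⊗ 3)) ⊗ ((4 ⊕ 8) ⊗ (-4 ⊕ 4))) gives 6.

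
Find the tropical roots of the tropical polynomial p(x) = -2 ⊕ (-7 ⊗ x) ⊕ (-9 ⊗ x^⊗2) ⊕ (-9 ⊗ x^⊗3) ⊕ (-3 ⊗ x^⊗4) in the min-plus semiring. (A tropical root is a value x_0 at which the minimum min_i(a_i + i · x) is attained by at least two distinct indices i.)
Roots: {-6, 0, 2, 5}

Each tropical root is a break point of the lower envelope of the lines y = a_i + i · x (there are 5 lines, with slopes 0, 1, ..., 4). Only the lines that attain the minimum somewhere contribute to roots; other lines are dominated. Here the surviving (envelope) indices are i = 4, i = 3, i = 2, i = 1, i = 0.
Intersections between consecutive envelope lines give the roots: for adjacent envelope indices i < j the intersection is x = (a_i − a_j) / (j − i). Reading off the sorted break points: {-6, 0, 2, 5}.
Verification: at each break x_0, at least two indices attain the minimum of min_i(a_i + i · x_0).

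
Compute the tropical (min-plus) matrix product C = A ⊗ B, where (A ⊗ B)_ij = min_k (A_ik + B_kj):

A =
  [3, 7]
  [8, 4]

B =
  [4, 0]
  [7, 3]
A ⊗ B =
  [7, 3]
  [11, 7]

Apply the min-plus product entry-by-entry:
  C[0][0] = min over k of (A[0][0] + B[0][0] = 3 + 4 = 7, A[0][1] + B[1][0] = 7 + 7 = 14) = 7 (attained at k = 0)
  C[0][1] = min over k of (A[0][0] + B[0][1] = 3 + 0 = 3, A[0][1] + B[1][1] = 7 + 3 = 10) = 3 (attained at k = 0)
  C[1][0] = min over k of (A[1][0] + B[0][0] = 8 + 4 = 12, A[1][1] + B[1][0] = 4 + 7 = 11) = 11 (attained at k = 1)
  C[1][1] = min over k of (A[1][0] + B[0][1] = 8 + 0 = 8, A[1][1] + B[1][1] = 4 + 3 = 7) = 7 (attained at k = 1)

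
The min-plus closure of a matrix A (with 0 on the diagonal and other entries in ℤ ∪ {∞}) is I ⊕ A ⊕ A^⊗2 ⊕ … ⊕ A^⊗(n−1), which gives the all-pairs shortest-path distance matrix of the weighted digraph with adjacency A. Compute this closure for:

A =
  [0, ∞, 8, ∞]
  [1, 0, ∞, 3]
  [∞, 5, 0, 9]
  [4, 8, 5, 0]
Closure =
  [0, 13, 8, 16]
  [1, 0, 8, 3]
  [6, 5, 0, 8]
  [4, 8, 5, 0]

This is the Floyd-Warshall all-pairs shortest-path computation. For each intermediate vertex k = 0, 1, …, 3, update dist[i][j] ← min(dist[i][j], dist[i][k] + dist[k][j]). The final matrix gives, for each (i, j), the minimum total weight of any directed path from i to j (possibly empty when i = j).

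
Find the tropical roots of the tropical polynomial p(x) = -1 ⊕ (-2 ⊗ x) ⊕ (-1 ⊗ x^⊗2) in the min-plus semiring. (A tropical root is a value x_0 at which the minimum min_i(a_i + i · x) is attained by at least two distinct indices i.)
Roots: {-1, 1}

Each tropical root is a break point of the lower envelope of the lines y = a_i + i · x (there are 3 lines, with slopes 0, 1, ..., 2). Only the lines that attain the minimum somewhere contribute to roots; other lines are dominated. Here the surviving (envelope) indices are i = 2, i = 1, i = 0.
Intersections between consecutive envelope lines give the roots: for adjacent envelope indices i < j the intersection is x = (a_i − a_j) / (j − i). Reading off the sorted break points: {-1, 1}.
Verification: at each break x_0, at least two indices attain the minimum of min_i(a_i + i · x_0).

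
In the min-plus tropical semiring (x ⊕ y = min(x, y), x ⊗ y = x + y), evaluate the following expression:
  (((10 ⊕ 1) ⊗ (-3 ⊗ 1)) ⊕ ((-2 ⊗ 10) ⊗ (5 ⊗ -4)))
(((10 ⊕ 1) ⊗ (-3 ⊗ 1)) ⊕ ((-2 ⊗ 10) ⊗ (5 ⊗ -4))) = -1

Expand innermost to outermost. Recall ⊕ takes the minimum of its arguments and ⊗ takes their sum. Working out the expression (((10 ⊕ 1) ⊗ (-3 ⊗ 1)) ⊕ ((-2 ⊗ 10) ⊗ (5 ⊗ -4))) gives -1.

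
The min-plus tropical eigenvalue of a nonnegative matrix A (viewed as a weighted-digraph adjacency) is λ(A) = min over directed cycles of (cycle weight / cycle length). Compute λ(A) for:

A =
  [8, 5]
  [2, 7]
λ(A) = 7/2

Enumerate directed cycles and compute their means (weight / length). Sample:
  cycle 0 → 0: weight = 8, length = 1, mean = 8/1 ≈ 8.000
  cycle 1 → 1: weight = 7, length = 1, mean = 7/1 ≈ 7.000
  cycle 0 → 1 → 0: weight = 7, length = 2, mean = 7/2 ≈ 3.500
  cycle 1 → 0 → 1: weight = 7, length = 2, mean = 7/2 ≈ 3.500
Minimum mean = 3.500, attained e.g. along the cycle 0 → 1 → 0 with weight 7 and length 2. So λ(A) = 7/2 = 7/2.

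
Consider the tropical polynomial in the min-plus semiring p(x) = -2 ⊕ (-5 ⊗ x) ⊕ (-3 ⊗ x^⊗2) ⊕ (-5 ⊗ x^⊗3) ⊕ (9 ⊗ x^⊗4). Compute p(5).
p(5) = -2

A tropical monomial a ⊗ x^⊗i evaluates to a + i · x. Evaluating each term at x = 5:
  Term 0 contributes -2 + 0 · 5 = -2
  Term 1 contributes -5 + 1 · 5 = 0
  Term 2 contributes -3 + 2 · 5 = 7
  Term 3 contributes -5 + 3 · 5 = 10
  Term 4 contributes 9 + 4 · 5 = 29
p(5) = ⊕ of these = min[-2, 0, 7, 10, 29] = -2.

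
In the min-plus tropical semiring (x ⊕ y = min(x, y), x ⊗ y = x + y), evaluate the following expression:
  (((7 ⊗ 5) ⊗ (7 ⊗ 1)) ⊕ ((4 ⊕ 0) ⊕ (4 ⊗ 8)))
(((7 ⊗ 5) ⊗ (7 ⊗ 1)) ⊕ ((4 ⊕ 0) ⊕ (4 ⊗ 8))) = 0

Expand innermost to outermost. Recall ⊕ takes the minimum of its arguments and ⊗ takes their sum. Working out the expression (((7 ⊗ 5) ⊗ (7 ⊗ 1)) ⊕ ((4 ⊕ 0) ⊕ (4 ⊗ 8))) gives 0.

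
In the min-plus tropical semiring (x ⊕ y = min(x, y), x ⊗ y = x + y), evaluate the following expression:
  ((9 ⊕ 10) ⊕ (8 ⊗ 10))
((9 ⊕ 10) ⊕ (8 ⊗ 10)) = 9

Expand innermost to outermost. Recall ⊕ takes the minimum of its arguments and ⊗ takes their sum. Working out the expression ((9 ⊕ 10) ⊕ (8 ⊗ 10)) gives 9.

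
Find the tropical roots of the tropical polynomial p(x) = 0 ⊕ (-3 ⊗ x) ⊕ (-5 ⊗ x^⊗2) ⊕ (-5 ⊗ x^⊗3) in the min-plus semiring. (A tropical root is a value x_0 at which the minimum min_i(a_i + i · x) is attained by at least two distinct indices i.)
Roots: {0, 2, 3}

Each tropical root is a break point of the lower envelope of the lines y = a_i + i · x (there are 4 lines, with slopes 0, 1, ..., 3). Only the lines that attain the minimum somewhere contribute to roots; other lines are dominated. Here the surviving (envelope) indices are i = 3, i = 2, i = 1, i = 0.
Intersections between consecutive envelope lines give the roots: for adjacent envelope indices i < j the intersection is x = (a_i − a_j) / (j − i). Reading off the sorted break points: {0, 2, 3}.
Verification: at each break x_0, at least two indices attain the minimum of min_i(a_i + i · x_0).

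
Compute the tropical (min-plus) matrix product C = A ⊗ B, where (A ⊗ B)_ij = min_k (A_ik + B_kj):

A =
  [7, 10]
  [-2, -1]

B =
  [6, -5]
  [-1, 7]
A ⊗ B =
  [9, 2]
  [-2, -7]

Apply the min-plus product entry-by-entry:
  C[0][0] = min over k of (A[0][0] + B[0][0] = 7 + 6 = 13, A[0][1] + B[1][0] = 10 + -1 = 9) = 9 (attained at k = 1)
  C[0][1] = min over k of (A[0][0] + B[0][1] = 7 + -5 = 2, A[0][1] + B[1][1] = 10 + 7 = 17) = 2 (attained at k = 0)
  C[1][0] = min over k of (A[1][0] + B[0][0] = -2 + 6 = 4, A[1][1] + B[1][0] = -1 + -1 = -2) = -2 (attained at k = 1)
  C[1][1] = min over k of (A[1][0] + B[0][1] = -2 + -5 = -7, A[1][1] + B[1][1] = -1 + 7 = 6) = -7 (attained at k = 0)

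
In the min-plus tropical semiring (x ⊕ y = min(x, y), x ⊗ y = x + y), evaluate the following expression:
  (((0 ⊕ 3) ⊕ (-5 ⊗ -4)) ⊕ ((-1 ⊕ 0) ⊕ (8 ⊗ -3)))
(((0 ⊕ 3) ⊕ (-5 ⊗ -4)) ⊕ ((-1 ⊕ 0) ⊕ (8 ⊗ -3))) = -9

Expand innermost to outermost. Recall ⊕ takes the minimum of its arguments and ⊗ takes their sum. Working out the expression (((0 ⊕ 3) ⊕ (-5 ⊗ -4)) ⊕ ((-1 ⊕ 0) ⊕ (8 ⊗ -3))) gives -9.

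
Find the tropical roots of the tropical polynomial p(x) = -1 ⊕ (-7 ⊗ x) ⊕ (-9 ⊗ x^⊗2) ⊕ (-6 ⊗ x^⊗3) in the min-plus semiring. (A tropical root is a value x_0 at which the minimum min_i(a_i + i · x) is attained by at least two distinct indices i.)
Roots: {-3, 2, 6}

Each tropical root is a break point of the lower envelope of the lines y = a_i + i · x (there are 4 lines, with slopes 0, 1, ..., 3). Only the lines that attain the minimum somewhere contribute to roots; other lines are dominated. Here the surviving (envelope) indices are i = 3, i = 2, i = 1, i = 0.
Intersections between consecutive envelope lines give the roots: for adjacent envelope indices i < j the intersection is x = (a_i − a_j) / (j − i). Reading off the sorted break points: {-3, 2, 6}.
Verification: at each break x_0, at least two indices attain the minimum of min_i(a_i + i · x_0).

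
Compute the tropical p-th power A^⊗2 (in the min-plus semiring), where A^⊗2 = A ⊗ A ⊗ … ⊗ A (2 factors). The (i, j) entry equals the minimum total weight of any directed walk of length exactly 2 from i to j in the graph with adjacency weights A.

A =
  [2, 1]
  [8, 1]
A^⊗2 =
  [4, 2]
  [9, 2]

Each entry (A^⊗2)_ij equals the minimum over all length-2 walks i = v_0 → v_1 → … → v_2 = j of Σ_t A[v_t][v_{t+1}]. For example, for (i, j) = (0, 1) we minimise over 2 possible intermediate vertex sequences; the minimum is 2, attained along the walk 0 → 1 → 1.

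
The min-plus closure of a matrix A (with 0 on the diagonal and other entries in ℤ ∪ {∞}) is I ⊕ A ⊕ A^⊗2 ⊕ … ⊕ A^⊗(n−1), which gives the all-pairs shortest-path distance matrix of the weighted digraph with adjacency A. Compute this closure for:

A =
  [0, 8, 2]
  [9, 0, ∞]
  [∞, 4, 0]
Closure =
  [0, 6, 2]
  [9, 0, 11]
  [13, 4, 0]

This is the Floyd-Warshall all-pairs shortest-path computation. For each intermediate vertex k = 0, 1, …, 2, update dist[i][j] ← min(dist[i][j], dist[i][k] + dist[k][j]). The final matrix gives, for each (i, j), the minimum total weight of any directed path from i to j (possibly empty when i = j).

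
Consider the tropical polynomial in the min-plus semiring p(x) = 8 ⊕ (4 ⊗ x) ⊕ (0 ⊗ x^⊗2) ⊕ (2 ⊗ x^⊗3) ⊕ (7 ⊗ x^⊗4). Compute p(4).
p(4) = 8

A tropical monomial a ⊗ x^⊗i evaluates to a + i · x. Evaluating each term at x = 4:
  Term 0 contributes 8 + 0 · 4 = 8
  Term 1 contributes 4 + 1 · 4 = 8
  Term 2 contributes 0 + 2 · 4 = 8
  Term 3 contributes 2 + 3 · 4 = 14
  Term 4 contributes 7 + 4 · 4 = 23
p(4) = ⊕ of these = min[8, 8, 8, 14, 23] = 8.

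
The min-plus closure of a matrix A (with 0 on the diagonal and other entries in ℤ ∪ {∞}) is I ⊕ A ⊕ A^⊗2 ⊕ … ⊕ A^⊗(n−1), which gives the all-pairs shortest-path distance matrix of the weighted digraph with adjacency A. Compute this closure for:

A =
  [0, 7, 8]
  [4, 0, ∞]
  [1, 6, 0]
Closure =
  [0, 7, 8]
  [4, 0, 12]
  [1, 6, 0]

This is the Floyd-Warshall all-pairs shortest-path computation. For each intermediate vertex k = 0, 1, …, 2, update dist[i][j] ← min(dist[i][j], dist[i][k] + dist[k][j]). The final matrix gives, for each (i, j), the minimum total weight of any directed path from i to j (possibly empty when i = j).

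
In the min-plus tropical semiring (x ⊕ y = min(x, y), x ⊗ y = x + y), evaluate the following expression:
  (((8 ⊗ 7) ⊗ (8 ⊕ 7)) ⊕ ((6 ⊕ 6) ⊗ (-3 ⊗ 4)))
(((8 ⊗ 7) ⊗ (8 ⊕ 7)) ⊕ ((6 ⊕ 6) ⊗ (-3 ⊗ 4))) = 7

Expand innermost to outermost. Recall ⊕ takes the minimum of its arguments and ⊗ takes their sum. Working out the expression (((8 ⊗ 7) ⊗ (8 ⊕ 7)) ⊕ ((6 ⊕ 6) ⊗ (-3 ⊗ 4))) gives 7.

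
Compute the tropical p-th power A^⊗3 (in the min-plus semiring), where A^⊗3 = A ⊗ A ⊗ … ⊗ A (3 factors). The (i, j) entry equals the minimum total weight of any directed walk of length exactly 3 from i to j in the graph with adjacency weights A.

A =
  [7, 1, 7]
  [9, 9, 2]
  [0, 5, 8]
A^⊗3 =
  [3, 8, 10]
  [9, 3, 9]
  [7, 8, 3]

Each entry (A^⊗3)_ij equals the minimum over all length-3 walks i = v_0 → v_1 → … → v_3 = j of Σ_t A[v_t][v_{t+1}]. For example, for (i, j) = (0, 2) we minimise over 9 possible intermediate vertex sequences; the minimum is 10, attained along the walk 0 → 0 → 1 → 2.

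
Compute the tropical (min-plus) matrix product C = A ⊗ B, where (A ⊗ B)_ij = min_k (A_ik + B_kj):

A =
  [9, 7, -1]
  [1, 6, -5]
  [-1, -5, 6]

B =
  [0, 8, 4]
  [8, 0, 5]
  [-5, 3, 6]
A ⊗ B =
  [-6, 2, 5]
  [-10, -2, 1]
  [-1, -5, 0]

Apply the min-plus product entry-by-entry:
  C[0][0] = min over k of (A[0][0] + B[0][0] = 9 + 0 = 9, A[0][1] + B[1][0] = 7 + 8 = 15, A[0][2] + B[2][0] = -1 + -5 = -6) = -6 (attained at k = 2)
  C[0][1] = min over k of (A[0][0] + B[0][1] = 9 + 8 = 17, A[0][1] + B[1][1] = 7 + 0 = 7, A[0][2] + B[2][1] = -1 + 3 = 2) = 2 (attained at k = 2)
  C[0][2] = min over k of (A[0][0] + B[0][2] = 9 + 4 = 13, A[0][1] + B[1][2] = 7 + 5 = 12, A[0][2] + B[2][2] = -1 + 6 = 5) = 5 (attained at k = 2)
  C[1][0] = min over k of (A[1][0] + B[0][0] = 1 + 0 = 1, A[1][1] + B[1][0] = 6 + 8 = 14, A[1][2] + B[2][0] = -5 + -5 = -10) = -10 (attained at k = 2)
  C[1][1] = min over k of (A[1][0] + B[0][1] = 1 + 8 = 9, A[1][1] + B[1][1] = 6 + 0 = 6, A[1][2] + B[2][1] = -5 + 3 = -2) = -2 (attained at k = 2)
  C[1][2] = min over k of (A[1][0] + B[0][2] = 1 + 4 = 5, A[1][1] + B[1][2] = 6 + 5 = 11, A[1][2] + B[2][2] = -5 + 6 = 1) = 1 (attained at k = 2)
  C[2][0] = min over k of (A[2][0] + B[0][0] = -1 + 0 = -1, A[2][1] + B[1][0] = -5 + 8 = 3, A[2][2] + B[2][0] = 6 + -5 = 1) = -1 (attained at k = 0)
  C[2][1] = min over k of (A[2][0] + B[0][1] = -1 + 8 = 7, A[2][1] + B[1][1] = -5 + 0 = -5, A[2][2] + B[2][1] = 6 + 3 = 9) = -5 (attained at k = 1)
  C[2][2] = min over k of (A[2][0] + B[0][2] = -1 + 4 = 3, A[2][1] + B[1][2] = -5 + 5 = 0, A[2][2] + B[2][2] = 6 + 6 = 12) = 0 (attained at k = 1)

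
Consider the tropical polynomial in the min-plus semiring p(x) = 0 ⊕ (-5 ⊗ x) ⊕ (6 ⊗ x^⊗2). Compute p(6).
p(6) = 0

A tropical monomial a ⊗ x^⊗i evaluates to a + i · x. Evaluating each term at x = 6:
  Term 0 contributes 0 + 0 · 6 = 0
  Term 1 contributes -5 + 1 · 6 = 1
  Term 2 contributes 6 + 2 · 6 = 18
p(6) = ⊕ of these = min[0, 1, 18] = 0.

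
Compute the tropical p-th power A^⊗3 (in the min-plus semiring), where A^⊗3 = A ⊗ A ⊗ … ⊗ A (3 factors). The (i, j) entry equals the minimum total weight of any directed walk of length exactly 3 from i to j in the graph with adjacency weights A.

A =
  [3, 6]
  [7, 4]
A^⊗3 =
  [9, 12]
  [13, 12]

Each entry (A^⊗3)_ij equals the minimum over all length-3 walks i = v_0 → v_1 → … → v_3 = j of Σ_t A[v_t][v_{t+1}]. For example, for (i, j) = (0, 1) we minimise over 4 possible intermediate vertex sequences; the minimum is 12, attained along the walk 0 → 0 → 0 → 1.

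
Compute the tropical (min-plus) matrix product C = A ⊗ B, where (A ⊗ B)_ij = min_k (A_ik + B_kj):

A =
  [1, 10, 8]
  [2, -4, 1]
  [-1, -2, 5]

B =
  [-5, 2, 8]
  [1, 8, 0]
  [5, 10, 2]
A ⊗ B =
  [-4, 3, 9]
  [-3, 4, -4]
  [-6, 1, -2]

Apply the min-plus product entry-by-entry:
  C[0][0] = min over k of (A[0][0] + B[0][0] = 1 + -5 = -4, A[0][1] + B[1][0] = 10 + 1 = 11, A[0][2] + B[2][0] = 8 + 5 = 13) = -4 (attained at k = 0)
  C[0][1] = min over k of (A[0][0] + B[0][1] = 1 + 2 = 3, A[0][1] + B[1][1] = 10 + 8 = 18, A[0][2] + B[2][1] = 8 + 10 = 18) = 3 (attained at k = 0)
  C[0][2] = min over k of (A[0][0] + B[0][2] = 1 + 8 = 9, A[0][1] + B[1][2] = 10 + 0 = 10, A[0][2] + B[2][2] = 8 + 2 = 10) = 9 (attained at k = 0)
  C[1][0] = min over k of (A[1][0] + B[0][0] = 2 + -5 = -3, A[1][1] + B[1][0] = -4 + 1 = -3, A[1][2] + B[2][0] = 1 + 5 = 6) = -3 (attained at k = 0)
  C[1][1] = min over k of (A[1][0] + B[0][1] = 2 + 2 = 4, A[1][1] + B[1][1] = -4 + 8 = 4, A[1][2] + B[2][1] = 1 + 10 = 11) = 4 (attained at k = 0)
  C[1][2] = min over k of (A[1][0] + B[0][2] = 2 + 8 = 10, A[1][1] + B[1][2] = -4 + 0 = -4, A[1][2] + B[2][2] = 1 + 2 = 3) = -4 (attained at k = 1)
  C[2][0] = min over k of (A[2][0] + B[0][0] = -1 + -5 = -6, A[2][1] + B[1][0] = -2 + 1 = -1, A[2][2] + B[2][0] = 5 + 5 = 10) = -6 (attained at k = 0)
  C[2][1] = min over k of (A[2][0] + B[0][1] = -1 + 2 = 1, A[2][1] + B[1][1] = -2 + 8 = 6, A[2][2] + B[2][1] = 5 + 10 = 15) = 1 (attained at k = 0)
  C[2][2] = min over k of (A[2][0] + B[0][2] = -1 + 8 = 7, A[2][1] + B[1][2] = -2 + 0 = -2, A[2][2] + B[2][2] = 5 + 2 = 7) = -2 (attained at k = 1)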